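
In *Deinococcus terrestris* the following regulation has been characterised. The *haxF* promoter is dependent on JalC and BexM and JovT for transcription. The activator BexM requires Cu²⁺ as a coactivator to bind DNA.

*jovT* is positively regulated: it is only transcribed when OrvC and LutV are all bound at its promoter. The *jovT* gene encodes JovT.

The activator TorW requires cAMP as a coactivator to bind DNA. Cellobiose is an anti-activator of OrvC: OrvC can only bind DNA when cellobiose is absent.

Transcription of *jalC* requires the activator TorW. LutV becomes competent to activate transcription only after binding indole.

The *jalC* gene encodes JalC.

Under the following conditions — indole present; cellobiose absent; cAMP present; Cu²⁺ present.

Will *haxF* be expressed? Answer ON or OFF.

cAMP is present, so TorW is active.
No repressor is bound and TorW is active, so *jalC* is transcribed.
So JalC is produced and active.
Cu²⁺ is present, so BexM is active.
Cellobiose is absent, so OrvC is active.
Indole is present, so LutV is active.
No repressor is bound and OrvC and LutV are active, so *jovT* is transcribed.
So JovT is produced and active.
No repressor is bound and JalC and BexM and JovT are active, so *haxF* is transcribed.

ON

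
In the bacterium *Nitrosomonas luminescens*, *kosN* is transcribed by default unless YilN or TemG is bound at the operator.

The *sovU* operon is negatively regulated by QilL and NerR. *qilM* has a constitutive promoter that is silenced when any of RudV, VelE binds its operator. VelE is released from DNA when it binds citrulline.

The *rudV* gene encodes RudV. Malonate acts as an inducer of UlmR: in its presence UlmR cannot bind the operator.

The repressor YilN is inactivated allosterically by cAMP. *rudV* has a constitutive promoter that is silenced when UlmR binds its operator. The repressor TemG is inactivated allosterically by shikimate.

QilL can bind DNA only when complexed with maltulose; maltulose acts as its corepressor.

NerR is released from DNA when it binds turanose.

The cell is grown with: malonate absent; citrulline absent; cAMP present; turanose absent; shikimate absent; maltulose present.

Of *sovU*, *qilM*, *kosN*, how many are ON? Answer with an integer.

0

Maltulose is present, so QilL is active.
Turanose is absent, so NerR is active.
With repressor QilL bound, *sovU* is not transcribed.
→ *sovU* is OFF.
Malonate is absent, so UlmR is active.
With repressor UlmR bound, *rudV* is not transcribed.
So RudV is not produced.
Citrulline is absent, so VelE is active.
With repressor VelE bound, *qilM* is not transcribed.
→ *qilM* is OFF.
cAMP is present, so YilN is inactive.
Shikimate is absent, so TemG is active.
With repressor TemG bound, *kosN* is not transcribed.
→ *kosN* is OFF.
0 of the 3 genes are transcribed.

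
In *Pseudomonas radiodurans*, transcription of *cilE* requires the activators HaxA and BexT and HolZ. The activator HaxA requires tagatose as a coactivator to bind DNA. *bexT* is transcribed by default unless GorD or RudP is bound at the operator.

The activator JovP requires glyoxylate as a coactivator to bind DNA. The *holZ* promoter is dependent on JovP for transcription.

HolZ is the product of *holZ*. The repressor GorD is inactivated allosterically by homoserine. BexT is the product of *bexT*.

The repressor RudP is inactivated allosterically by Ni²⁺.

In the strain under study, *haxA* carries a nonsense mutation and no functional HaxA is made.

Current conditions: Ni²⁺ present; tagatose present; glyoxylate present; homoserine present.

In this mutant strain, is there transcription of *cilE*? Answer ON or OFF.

OFF

HaxA is non-functional in this strain, so it has no effect.
Homoserine is present, so GorD is inactive.
Ni²⁺ is present, so RudP is inactive.
With no repressor bound, *bexT* is transcribed.
So BexT is produced and active.
Glyoxylate is present, so JovP is active.
No repressor is bound and JovP is active, so *holZ* is transcribed.
So HolZ is produced and active.
Required activator HaxA is absent, so *cilE* is not transcribed.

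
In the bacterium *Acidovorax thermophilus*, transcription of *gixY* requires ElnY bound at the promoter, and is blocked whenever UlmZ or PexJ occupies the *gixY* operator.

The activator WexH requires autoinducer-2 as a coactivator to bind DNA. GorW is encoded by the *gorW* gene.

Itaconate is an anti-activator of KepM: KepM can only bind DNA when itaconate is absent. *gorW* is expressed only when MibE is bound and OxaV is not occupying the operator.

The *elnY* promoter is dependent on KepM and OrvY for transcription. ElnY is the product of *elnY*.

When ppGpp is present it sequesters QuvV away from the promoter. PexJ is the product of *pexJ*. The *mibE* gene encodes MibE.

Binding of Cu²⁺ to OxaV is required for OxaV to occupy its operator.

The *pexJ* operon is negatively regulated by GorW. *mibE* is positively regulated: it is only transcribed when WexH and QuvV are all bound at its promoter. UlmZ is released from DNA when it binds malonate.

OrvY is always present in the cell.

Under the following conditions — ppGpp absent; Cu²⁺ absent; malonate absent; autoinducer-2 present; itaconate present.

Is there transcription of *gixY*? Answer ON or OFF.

Malonate is absent, so UlmZ is active.
Autoinducer-2 is present, so WexH is active.
ppGpp is absent, so QuvV is active.
No repressor is bound and WexH and QuvV are active, so *mibE* is transcribed.
So MibE is produced and active.
Cu²⁺ is absent, so OxaV is inactive.
No repressor is bound and MibE is active, so *gorW* is transcribed.
So GorW is produced and active.
With repressor GorW bound, *pexJ* is not transcribed.
So PexJ is not produced.
Itaconate is present, so KepM is inactive.
OrvY is produced constitutively and is active.
Required activator KepM is absent, so *elnY* is not transcribed.
So ElnY is not produced.
With repressor UlmZ bound, *gixY* is not transcribed.

OFF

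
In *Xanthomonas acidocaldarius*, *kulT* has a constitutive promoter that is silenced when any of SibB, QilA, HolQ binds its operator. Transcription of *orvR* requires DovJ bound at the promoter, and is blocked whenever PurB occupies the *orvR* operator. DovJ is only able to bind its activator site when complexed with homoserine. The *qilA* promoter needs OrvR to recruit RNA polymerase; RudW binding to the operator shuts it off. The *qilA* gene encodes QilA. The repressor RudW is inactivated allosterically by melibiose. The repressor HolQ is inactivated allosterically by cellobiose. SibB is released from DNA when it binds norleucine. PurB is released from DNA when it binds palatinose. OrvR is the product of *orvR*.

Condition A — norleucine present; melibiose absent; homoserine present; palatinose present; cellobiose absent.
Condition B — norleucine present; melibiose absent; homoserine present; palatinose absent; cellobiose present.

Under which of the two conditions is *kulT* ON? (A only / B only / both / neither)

Condition A:
Norleucine is present, so SibB is inactive.
Melibiose is absent, so RudW is active.
Homoserine is present, so DovJ is active.
Palatinose is present, so PurB is inactive.
No repressor is bound and DovJ is active, so *orvR* is transcribed.
So OrvR is produced and active.
With repressor RudW bound, *qilA* is not transcribed.
So QilA is not produced.
Cellobiose is absent, so HolQ is active.
With repressor HolQ bound, *kulT* is not transcribed.
→ *kulT* is OFF in A.
Condition B:
Norleucine is present, so SibB is inactive.
Melibiose is absent, so RudW is active.
Homoserine is present, so DovJ is active.
Palatinose is absent, so PurB is active.
With repressor PurB bound, *orvR* is not transcribed.
So OrvR is not produced.
With repressor RudW bound, *qilA* is not transcribed.
So QilA is not produced.
Cellobiose is present, so HolQ is inactive.
With no repressor bound, *kulT* is transcribed.
→ *kulT* is ON in B.

B only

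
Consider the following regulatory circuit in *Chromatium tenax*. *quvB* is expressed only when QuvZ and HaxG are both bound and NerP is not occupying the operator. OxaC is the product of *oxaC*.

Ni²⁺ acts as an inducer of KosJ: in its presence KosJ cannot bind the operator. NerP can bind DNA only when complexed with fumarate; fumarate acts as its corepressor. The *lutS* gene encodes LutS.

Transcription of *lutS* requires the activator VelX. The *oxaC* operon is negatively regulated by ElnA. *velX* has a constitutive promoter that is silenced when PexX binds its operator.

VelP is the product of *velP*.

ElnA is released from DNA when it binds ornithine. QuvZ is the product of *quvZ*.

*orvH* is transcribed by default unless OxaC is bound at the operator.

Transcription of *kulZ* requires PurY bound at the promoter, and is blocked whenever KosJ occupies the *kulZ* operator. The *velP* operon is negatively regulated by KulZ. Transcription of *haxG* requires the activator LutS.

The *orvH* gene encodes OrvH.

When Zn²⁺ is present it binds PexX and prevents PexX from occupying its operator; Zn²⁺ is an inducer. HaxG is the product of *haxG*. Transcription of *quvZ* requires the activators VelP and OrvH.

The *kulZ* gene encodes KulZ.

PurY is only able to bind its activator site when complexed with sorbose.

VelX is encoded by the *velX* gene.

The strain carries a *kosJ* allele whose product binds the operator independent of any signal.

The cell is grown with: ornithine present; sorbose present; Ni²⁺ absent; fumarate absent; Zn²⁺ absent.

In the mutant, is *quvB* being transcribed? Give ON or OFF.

Fumarate is absent, so NerP is inactive.
KosJ is constitutively active in this strain.
Sorbose is present, so PurY is active.
With repressor KosJ bound, *kulZ* is not transcribed.
So KulZ is not produced.
With no repressor bound, *velP* is transcribed.
So VelP is produced and active.
Ornithine is present, so ElnA is inactive.
With no repressor bound, *oxaC* is transcribed.
So OxaC is produced and active.
With repressor OxaC bound, *orvH* is not transcribed.
So OrvH is not produced.
Required activator OrvH is absent, so *quvZ* is not transcribed.
So QuvZ is not produced.
Zn²⁺ is absent, so PexX is active.
With repressor PexX bound, *velX* is not transcribed.
So VelX is not produced.
Required activator VelX is absent, so *lutS* is not transcribed.
So LutS is not produced.
Required activator LutS is absent, so *haxG* is not transcribed.
So HaxG is not produced.
Required activator QuvZ is absent, so *quvB* is not transcribed.

OFF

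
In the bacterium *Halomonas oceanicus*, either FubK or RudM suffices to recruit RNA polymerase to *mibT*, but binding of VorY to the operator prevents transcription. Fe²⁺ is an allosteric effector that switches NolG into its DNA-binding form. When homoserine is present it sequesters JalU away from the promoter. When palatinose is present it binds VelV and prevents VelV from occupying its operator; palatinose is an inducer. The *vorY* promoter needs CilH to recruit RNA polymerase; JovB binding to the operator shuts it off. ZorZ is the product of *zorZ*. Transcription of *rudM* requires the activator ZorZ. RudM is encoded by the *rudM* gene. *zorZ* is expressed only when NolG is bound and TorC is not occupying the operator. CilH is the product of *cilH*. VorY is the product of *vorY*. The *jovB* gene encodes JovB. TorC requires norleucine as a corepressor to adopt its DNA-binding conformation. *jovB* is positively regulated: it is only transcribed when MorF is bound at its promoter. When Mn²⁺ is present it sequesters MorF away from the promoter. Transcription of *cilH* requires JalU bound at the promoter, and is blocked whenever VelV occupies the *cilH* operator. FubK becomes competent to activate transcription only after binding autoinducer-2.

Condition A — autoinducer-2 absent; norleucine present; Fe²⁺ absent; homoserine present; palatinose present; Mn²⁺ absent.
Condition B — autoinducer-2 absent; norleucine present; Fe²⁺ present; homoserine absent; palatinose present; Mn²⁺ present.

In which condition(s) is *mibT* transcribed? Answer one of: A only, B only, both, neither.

Condition A:
Autoinducer-2 is absent, so FubK is inactive.
Norleucine is present, so TorC is active.
Fe²⁺ is absent, so NolG is inactive.
With repressor TorC bound, *zorZ* is not transcribed.
So ZorZ is not produced.
Required activator ZorZ is absent, so *rudM* is not transcribed.
So RudM is not produced.
Homoserine is present, so JalU is inactive.
Palatinose is present, so VelV is inactive.
Required activator JalU is absent, so *cilH* is not transcribed.
So CilH is not produced.
Mn²⁺ is absent, so MorF is active.
No repressor is bound and MorF is active, so *jovB* is transcribed.
So JovB is produced and active.
With repressor JovB bound, *vorY* is not transcribed.
So VorY is not produced.
No activator is available at the *mibT* promoter, so *mibT* is not transcribed.
→ *mibT* is OFF in A.
Condition B:
Autoinducer-2 is absent, so FubK is inactive.
Norleucine is present, so TorC is active.
Fe²⁺ is present, so NolG is active.
With repressor TorC bound, *zorZ* is not transcribed.
So ZorZ is not produced.
Required activator ZorZ is absent, so *rudM* is not transcribed.
So RudM is not produced.
Homoserine is absent, so JalU is active.
Palatinose is present, so VelV is inactive.
No repressor is bound and JalU is active, so *cilH* is transcribed.
So CilH is produced and active.
Mn²⁺ is present, so MorF is inactive.
Required activator MorF is absent, so *jovB* is not transcribed.
So JovB is not produced.
No repressor is bound and CilH is active, so *vorY* is transcribed.
So VorY is produced and active.
With repressor VorY bound, *mibT* is not transcribed.
→ *mibT* is OFF in B.

neither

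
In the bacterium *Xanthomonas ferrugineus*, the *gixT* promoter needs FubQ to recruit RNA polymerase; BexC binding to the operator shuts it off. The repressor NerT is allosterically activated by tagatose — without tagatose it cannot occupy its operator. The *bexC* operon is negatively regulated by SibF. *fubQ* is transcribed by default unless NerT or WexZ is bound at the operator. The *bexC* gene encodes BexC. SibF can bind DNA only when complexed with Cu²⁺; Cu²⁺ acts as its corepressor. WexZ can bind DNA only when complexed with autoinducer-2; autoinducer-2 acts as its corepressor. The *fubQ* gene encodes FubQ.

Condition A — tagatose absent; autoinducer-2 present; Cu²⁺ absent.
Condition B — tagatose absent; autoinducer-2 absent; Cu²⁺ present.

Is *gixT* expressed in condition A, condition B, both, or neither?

B only

Condition A:
Tagatose is absent, so NerT is inactive.
Autoinducer-2 is present, so WexZ is active.
With repressor WexZ bound, *fubQ* is not transcribed.
So FubQ is not produced.
Cu²⁺ is absent, so SibF is inactive.
With no repressor bound, *bexC* is transcribed.
So BexC is produced and active.
With repressor BexC bound, *gixT* is not transcribed.
→ *gixT* is OFF in A.
Condition B:
Tagatose is absent, so NerT is inactive.
Autoinducer-2 is absent, so WexZ is inactive.
With no repressor bound, *fubQ* is transcribed.
So FubQ is produced and active.
Cu²⁺ is present, so SibF is active.
With repressor SibF bound, *bexC* is not transcribed.
So BexC is not produced.
No repressor is bound and FubQ is active, so *gixT* is transcribed.
→ *gixT* is ON in B.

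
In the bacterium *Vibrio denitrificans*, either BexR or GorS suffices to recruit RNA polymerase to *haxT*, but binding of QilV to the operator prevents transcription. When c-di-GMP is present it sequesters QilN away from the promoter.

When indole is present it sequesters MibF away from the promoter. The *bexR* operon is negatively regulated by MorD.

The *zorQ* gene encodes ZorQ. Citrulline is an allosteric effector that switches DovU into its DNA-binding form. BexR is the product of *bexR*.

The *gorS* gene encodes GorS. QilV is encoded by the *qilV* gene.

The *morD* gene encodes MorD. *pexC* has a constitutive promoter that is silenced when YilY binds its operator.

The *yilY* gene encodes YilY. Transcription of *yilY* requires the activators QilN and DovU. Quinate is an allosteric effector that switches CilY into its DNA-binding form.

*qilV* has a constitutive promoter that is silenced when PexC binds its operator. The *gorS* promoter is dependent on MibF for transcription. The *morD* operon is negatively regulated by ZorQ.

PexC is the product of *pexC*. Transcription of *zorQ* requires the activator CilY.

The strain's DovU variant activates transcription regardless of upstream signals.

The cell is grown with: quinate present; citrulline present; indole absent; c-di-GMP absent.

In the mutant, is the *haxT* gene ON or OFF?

Quinate is present, so CilY is active.
No repressor is bound and CilY is active, so *zorQ* is transcribed.
So ZorQ is produced and active.
With repressor ZorQ bound, *morD* is not transcribed.
So MorD is not produced.
With no repressor bound, *bexR* is transcribed.
So BexR is produced and active.
c-di-GMP is absent, so QilN is active.
DovU is constitutively active in this strain.
No repressor is bound and QilN and DovU are active, so *yilY* is transcribed.
So YilY is produced and active.
With repressor YilY bound, *pexC* is not transcribed.
So PexC is not produced.
With no repressor bound, *qilV* is transcribed.
So QilV is produced and active.
Indole is absent, so MibF is active.
No repressor is bound and MibF is active, so *gorS* is transcribed.
So GorS is produced and active.
With repressor QilV bound, *haxT* is not transcribed.

OFF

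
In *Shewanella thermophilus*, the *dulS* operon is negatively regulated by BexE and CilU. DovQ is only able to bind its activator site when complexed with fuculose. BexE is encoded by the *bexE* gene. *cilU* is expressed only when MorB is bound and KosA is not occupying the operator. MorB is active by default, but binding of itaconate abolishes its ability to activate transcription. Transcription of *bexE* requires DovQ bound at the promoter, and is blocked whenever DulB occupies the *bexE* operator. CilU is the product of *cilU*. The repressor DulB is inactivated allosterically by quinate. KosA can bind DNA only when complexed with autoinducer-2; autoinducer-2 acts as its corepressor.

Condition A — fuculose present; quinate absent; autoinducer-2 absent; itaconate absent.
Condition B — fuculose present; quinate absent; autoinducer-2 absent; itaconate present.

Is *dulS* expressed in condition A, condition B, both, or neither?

B only

Condition A:
Fuculose is present, so DovQ is active.
Quinate is absent, so DulB is active.
With repressor DulB bound, *bexE* is not transcribed.
So BexE is not produced.
Autoinducer-2 is absent, so KosA is inactive.
Itaconate is absent, so MorB is active.
No repressor is bound and MorB is active, so *cilU* is transcribed.
So CilU is produced and active.
With repressor CilU bound, *dulS* is not transcribed.
→ *dulS* is OFF in A.
Condition B:
Fuculose is present, so DovQ is active.
Quinate is absent, so DulB is active.
With repressor DulB bound, *bexE* is not transcribed.
So BexE is not produced.
Autoinducer-2 is absent, so KosA is inactive.
Itaconate is present, so MorB is inactive.
Required activator MorB is absent, so *cilU* is not transcribed.
So CilU is not produced.
With no repressor bound, *dulS* is transcribed.
→ *dulS* is ON in B.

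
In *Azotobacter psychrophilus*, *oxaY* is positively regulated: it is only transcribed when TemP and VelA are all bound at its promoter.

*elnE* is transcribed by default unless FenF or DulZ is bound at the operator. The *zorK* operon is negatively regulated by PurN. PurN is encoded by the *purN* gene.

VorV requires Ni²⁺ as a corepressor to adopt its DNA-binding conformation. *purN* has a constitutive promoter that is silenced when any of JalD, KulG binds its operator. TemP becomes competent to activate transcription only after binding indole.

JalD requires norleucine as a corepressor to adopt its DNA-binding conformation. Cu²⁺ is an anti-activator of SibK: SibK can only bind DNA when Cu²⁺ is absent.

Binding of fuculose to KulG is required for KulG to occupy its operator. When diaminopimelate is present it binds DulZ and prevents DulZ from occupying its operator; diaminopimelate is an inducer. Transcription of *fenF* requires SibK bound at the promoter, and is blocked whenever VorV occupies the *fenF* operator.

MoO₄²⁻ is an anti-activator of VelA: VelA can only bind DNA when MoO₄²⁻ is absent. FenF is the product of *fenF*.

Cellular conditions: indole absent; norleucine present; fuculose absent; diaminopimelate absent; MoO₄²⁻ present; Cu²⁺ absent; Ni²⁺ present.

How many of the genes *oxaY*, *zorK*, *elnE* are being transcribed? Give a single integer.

Indole is absent, so TemP is inactive.
MoO₄²⁻ is present, so VelA is inactive.
Required activator TemP is absent, so *oxaY* is not transcribed.
→ *oxaY* is OFF.
Norleucine is present, so JalD is active.
Fuculose is absent, so KulG is inactive.
With repressor JalD bound, *purN* is not transcribed.
So PurN is not produced.
With no repressor bound, *zorK* is transcribed.
→ *zorK* is ON.
Cu²⁺ is absent, so SibK is active.
Ni²⁺ is present, so VorV is active.
With repressor VorV bound, *fenF* is not transcribed.
So FenF is not produced.
Diaminopimelate is absent, so DulZ is active.
With repressor DulZ bound, *elnE* is not transcribed.
→ *elnE* is OFF.
1 of the 3 genes is transcribed.

1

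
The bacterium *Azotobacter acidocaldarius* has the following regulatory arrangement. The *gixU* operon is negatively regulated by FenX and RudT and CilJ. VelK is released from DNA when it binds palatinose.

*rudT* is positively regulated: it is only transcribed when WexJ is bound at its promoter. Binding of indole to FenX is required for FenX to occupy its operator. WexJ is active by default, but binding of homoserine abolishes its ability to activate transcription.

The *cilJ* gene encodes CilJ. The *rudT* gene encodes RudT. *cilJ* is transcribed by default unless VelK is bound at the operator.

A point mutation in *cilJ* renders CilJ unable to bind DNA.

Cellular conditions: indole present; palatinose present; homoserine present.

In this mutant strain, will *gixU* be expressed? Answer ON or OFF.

Indole is present, so FenX is active.
Homoserine is present, so WexJ is inactive.
Required activator WexJ is absent, so *rudT* is not transcribed.
So RudT is not produced.
CilJ is non-functional in this strain, so it has no effect.
With repressor FenX bound, *gixU* is not transcribed.

OFF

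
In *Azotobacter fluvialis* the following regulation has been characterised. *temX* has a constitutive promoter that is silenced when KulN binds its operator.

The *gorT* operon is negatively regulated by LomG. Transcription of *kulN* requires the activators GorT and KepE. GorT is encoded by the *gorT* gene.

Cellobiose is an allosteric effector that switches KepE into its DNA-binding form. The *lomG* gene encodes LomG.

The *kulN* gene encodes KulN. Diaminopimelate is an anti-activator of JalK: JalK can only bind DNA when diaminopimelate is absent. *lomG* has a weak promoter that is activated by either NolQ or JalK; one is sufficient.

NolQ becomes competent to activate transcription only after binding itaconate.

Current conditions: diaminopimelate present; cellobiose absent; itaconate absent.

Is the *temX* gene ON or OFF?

Itaconate is absent, so NolQ is inactive.
Diaminopimelate is present, so JalK is inactive.
No activator is available at the *lomG* promoter, so *lomG* is not transcribed.
So LomG is not produced.
With no repressor bound, *gorT* is transcribed.
So GorT is produced and active.
Cellobiose is absent, so KepE is inactive.
Required activator KepE is absent, so *kulN* is not transcribed.
So KulN is not produced.
With no repressor bound, *temX* is transcribed.

ON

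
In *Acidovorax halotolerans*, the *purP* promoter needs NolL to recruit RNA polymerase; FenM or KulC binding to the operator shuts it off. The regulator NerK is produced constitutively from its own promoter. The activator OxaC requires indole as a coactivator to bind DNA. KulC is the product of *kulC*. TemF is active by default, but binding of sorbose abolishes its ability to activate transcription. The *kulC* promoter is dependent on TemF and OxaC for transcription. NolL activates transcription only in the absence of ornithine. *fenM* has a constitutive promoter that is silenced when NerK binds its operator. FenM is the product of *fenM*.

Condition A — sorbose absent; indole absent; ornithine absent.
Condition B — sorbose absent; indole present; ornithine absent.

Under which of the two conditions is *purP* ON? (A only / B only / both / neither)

A only

Condition A:
NerK is produced constitutively and is active.
With repressor NerK bound, *fenM* is not transcribed.
So FenM is not produced.
Sorbose is absent, so TemF is active.
Indole is absent, so OxaC is inactive.
Required activator OxaC is absent, so *kulC* is not transcribed.
So KulC is not produced.
Ornithine is absent, so NolL is active.
No repressor is bound and NolL is active, so *purP* is transcribed.
→ *purP* is ON in A.
Condition B:
NerK is produced constitutively and is active.
With repressor NerK bound, *fenM* is not transcribed.
So FenM is not produced.
Sorbose is absent, so TemF is active.
Indole is present, so OxaC is active.
No repressor is bound and TemF and OxaC are active, so *kulC* is transcribed.
So KulC is produced and active.
Ornithine is absent, so NolL is active.
With repressor KulC bound, *purP* is not transcribed.
→ *purP* is OFF in B.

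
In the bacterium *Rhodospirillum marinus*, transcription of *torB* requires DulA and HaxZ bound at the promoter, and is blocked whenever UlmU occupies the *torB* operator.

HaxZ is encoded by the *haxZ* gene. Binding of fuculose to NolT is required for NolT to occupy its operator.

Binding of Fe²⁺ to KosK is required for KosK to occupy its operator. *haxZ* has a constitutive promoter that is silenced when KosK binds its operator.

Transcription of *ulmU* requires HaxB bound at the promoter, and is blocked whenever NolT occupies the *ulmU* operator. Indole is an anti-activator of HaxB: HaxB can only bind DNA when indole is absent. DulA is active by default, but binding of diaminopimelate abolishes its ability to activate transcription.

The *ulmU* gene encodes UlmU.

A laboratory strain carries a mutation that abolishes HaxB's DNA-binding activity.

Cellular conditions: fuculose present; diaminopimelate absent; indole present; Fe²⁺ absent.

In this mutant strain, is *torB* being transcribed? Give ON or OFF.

ON

HaxB is non-functional in this strain, so it has no effect.
Fuculose is present, so NolT is active.
With repressor NolT bound, *ulmU* is not transcribed.
So UlmU is not produced.
Diaminopimelate is absent, so DulA is active.
Fe²⁺ is absent, so KosK is inactive.
With no repressor bound, *haxZ* is transcribed.
So HaxZ is produced and active.
No repressor is bound and DulA and HaxZ are active, so *torB* is transcribed.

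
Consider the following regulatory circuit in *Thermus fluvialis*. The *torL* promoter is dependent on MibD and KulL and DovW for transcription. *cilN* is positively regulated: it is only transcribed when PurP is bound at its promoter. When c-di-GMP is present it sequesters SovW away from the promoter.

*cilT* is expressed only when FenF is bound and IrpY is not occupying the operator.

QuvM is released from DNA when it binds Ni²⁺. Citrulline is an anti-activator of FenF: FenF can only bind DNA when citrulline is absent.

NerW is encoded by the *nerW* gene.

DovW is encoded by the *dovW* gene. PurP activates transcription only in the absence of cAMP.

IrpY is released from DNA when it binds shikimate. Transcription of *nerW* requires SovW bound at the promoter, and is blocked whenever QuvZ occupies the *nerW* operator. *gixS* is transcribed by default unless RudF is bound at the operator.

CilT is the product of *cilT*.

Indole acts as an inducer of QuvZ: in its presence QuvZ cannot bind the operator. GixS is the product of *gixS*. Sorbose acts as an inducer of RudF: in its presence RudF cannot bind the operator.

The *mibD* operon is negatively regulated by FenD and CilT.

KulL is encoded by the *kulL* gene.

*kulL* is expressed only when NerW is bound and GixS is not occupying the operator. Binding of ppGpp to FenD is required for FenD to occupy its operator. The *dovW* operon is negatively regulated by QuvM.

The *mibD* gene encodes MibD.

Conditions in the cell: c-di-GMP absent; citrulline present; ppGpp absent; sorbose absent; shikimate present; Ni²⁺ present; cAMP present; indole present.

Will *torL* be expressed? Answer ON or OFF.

ON

ppGpp is absent, so FenD is inactive.
Citrulline is present, so FenF is inactive.
Shikimate is present, so IrpY is inactive.
Required activator FenF is absent, so *cilT* is not transcribed.
So CilT is not produced.
With no repressor bound, *mibD* is transcribed.
So MibD is produced and active.
Indole is present, so QuvZ is inactive.
c-di-GMP is absent, so SovW is active.
No repressor is bound and SovW is active, so *nerW* is transcribed.
So NerW is produced and active.
Sorbose is absent, so RudF is active.
With repressor RudF bound, *gixS* is not transcribed.
So GixS is not produced.
No repressor is bound and NerW is active, so *kulL* is transcribed.
So KulL is produced and active.
Ni²⁺ is present, so QuvM is inactive.
With no repressor bound, *dovW* is transcribed.
So DovW is produced and active.
No repressor is bound and MibD and KulL and DovW are active, so *torL* is transcribed.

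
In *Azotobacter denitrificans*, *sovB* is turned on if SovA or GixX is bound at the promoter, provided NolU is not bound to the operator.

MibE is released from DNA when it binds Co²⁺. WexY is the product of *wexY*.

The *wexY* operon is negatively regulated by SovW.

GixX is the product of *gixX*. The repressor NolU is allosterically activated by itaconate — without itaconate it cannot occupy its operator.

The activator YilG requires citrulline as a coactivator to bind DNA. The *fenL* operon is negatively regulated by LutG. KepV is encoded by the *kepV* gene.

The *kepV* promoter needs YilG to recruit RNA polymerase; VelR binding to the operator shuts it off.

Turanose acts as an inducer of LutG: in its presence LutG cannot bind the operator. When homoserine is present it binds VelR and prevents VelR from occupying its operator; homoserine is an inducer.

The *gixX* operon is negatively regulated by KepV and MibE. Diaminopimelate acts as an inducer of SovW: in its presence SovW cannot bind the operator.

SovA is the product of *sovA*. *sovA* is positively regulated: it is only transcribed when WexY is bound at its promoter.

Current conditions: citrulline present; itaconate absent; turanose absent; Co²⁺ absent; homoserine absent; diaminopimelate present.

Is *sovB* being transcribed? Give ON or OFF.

ON

Itaconate is absent, so NolU is inactive.
Diaminopimelate is present, so SovW is inactive.
With no repressor bound, *wexY* is transcribed.
So WexY is produced and active.
No repressor is bound and WexY is active, so *sovA* is transcribed.
So SovA is produced and active.
Homoserine is absent, so VelR is active.
Citrulline is present, so YilG is active.
With repressor VelR bound, *kepV* is not transcribed.
So KepV is not produced.
Co²⁺ is absent, so MibE is active.
With repressor MibE bound, *gixX* is not transcribed.
So GixX is not produced.
Activator SovA is present, so *sovB* is transcribed.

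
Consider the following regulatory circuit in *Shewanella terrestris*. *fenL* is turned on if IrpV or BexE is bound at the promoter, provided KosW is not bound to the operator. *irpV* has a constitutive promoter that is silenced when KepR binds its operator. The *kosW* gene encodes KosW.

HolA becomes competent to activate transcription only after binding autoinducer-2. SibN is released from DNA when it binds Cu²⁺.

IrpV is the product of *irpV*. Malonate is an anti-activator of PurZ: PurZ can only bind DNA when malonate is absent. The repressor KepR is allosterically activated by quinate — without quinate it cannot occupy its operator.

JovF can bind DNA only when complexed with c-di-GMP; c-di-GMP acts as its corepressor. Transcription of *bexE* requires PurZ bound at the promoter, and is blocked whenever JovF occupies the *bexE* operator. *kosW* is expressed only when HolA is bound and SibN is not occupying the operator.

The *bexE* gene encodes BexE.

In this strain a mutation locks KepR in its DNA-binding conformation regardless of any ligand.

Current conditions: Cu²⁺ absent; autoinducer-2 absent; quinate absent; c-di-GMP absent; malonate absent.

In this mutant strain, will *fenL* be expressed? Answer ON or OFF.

ON

KepR is constitutively active in this strain.
With repressor KepR bound, *irpV* is not transcribed.
So IrpV is not produced.
c-di-GMP is absent, so JovF is inactive.
Malonate is absent, so PurZ is active.
No repressor is bound and PurZ is active, so *bexE* is transcribed.
So BexE is produced and active.
Autoinducer-2 is absent, so HolA is inactive.
Cu²⁺ is absent, so SibN is active.
With repressor SibN bound, *kosW* is not transcribed.
So KosW is not produced.
Activator BexE is present, so *fenL* is transcribed.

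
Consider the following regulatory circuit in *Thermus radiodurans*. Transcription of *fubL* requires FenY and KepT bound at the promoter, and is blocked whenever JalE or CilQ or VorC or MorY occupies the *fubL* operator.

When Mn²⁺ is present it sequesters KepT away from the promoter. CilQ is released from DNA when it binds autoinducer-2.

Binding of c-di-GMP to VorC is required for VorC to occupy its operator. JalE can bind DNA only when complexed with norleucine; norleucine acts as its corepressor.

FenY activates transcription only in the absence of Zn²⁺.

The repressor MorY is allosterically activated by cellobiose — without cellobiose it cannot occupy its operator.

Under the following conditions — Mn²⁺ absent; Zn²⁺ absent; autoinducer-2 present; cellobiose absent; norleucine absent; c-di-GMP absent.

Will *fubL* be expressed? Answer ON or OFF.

ON

Zn²⁺ is absent, so FenY is active.
Norleucine is absent, so JalE is inactive.
Mn²⁺ is absent, so KepT is active.
Autoinducer-2 is present, so CilQ is inactive.
c-di-GMP is absent, so VorC is inactive.
Cellobiose is absent, so MorY is inactive.
No repressor is bound and FenY and KepT are active, so *fubL* is transcribed.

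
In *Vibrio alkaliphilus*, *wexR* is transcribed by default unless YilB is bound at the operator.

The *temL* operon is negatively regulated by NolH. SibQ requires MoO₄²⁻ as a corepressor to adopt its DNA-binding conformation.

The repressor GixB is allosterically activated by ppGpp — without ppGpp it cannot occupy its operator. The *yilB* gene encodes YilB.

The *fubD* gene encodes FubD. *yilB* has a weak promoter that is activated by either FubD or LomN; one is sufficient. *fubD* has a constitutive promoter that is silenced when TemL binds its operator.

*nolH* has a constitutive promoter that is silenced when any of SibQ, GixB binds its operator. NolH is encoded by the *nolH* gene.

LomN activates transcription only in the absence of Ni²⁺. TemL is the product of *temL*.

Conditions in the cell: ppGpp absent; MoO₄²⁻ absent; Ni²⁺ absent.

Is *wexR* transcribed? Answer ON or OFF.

OFF

MoO₄²⁻ is absent, so SibQ is inactive.
ppGpp is absent, so GixB is inactive.
With no repressor bound, *nolH* is transcribed.
So NolH is produced and active.
With repressor NolH bound, *temL* is not transcribed.
So TemL is not produced.
With no repressor bound, *fubD* is transcribed.
So FubD is produced and active.
Ni²⁺ is absent, so LomN is active.
Activator FubD is present, so *yilB* is transcribed.
So YilB is produced and active.
With repressor YilB bound, *wexR* is not transcribed.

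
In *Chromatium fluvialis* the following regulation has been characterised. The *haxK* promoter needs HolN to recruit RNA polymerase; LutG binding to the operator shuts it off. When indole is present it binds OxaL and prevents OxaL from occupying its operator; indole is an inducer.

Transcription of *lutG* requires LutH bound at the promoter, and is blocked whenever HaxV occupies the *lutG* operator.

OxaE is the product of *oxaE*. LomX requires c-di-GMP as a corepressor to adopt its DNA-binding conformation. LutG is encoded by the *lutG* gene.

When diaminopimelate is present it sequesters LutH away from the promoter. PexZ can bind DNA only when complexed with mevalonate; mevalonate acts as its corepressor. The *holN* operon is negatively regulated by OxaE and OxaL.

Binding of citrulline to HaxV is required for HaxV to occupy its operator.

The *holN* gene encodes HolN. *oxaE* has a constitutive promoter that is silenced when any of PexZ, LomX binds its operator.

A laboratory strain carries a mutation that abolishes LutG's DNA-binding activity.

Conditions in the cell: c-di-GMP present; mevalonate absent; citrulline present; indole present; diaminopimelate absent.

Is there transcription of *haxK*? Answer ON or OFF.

ON

LutG is non-functional in this strain, so it has no effect.
Mevalonate is absent, so PexZ is inactive.
c-di-GMP is present, so LomX is active.
With repressor LomX bound, *oxaE* is not transcribed.
So OxaE is not produced.
Indole is present, so OxaL is inactive.
With no repressor bound, *holN* is transcribed.
So HolN is produced and active.
No repressor is bound and HolN is active, so *haxK* is transcribed.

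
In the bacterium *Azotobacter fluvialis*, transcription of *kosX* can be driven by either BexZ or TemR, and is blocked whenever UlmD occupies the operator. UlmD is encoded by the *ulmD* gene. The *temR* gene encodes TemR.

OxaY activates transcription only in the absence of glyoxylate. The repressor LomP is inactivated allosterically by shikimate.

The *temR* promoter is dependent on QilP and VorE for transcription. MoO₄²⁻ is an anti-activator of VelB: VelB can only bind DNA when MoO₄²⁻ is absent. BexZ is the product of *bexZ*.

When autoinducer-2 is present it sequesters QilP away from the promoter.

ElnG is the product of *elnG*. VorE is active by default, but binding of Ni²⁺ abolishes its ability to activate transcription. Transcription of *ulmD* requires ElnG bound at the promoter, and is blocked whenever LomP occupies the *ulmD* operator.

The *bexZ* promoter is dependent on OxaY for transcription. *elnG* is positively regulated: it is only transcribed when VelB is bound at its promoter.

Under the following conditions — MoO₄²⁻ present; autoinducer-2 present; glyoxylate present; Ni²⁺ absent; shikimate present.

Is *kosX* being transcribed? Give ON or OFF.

OFF

Glyoxylate is present, so OxaY is inactive.
Required activator OxaY is absent, so *bexZ* is not transcribed.
So BexZ is not produced.
Shikimate is present, so LomP is inactive.
MoO₄²⁻ is present, so VelB is inactive.
Required activator VelB is absent, so *elnG* is not transcribed.
So ElnG is not produced.
Required activator ElnG is absent, so *ulmD* is not transcribed.
So UlmD is not produced.
Autoinducer-2 is present, so QilP is inactive.
Ni²⁺ is absent, so VorE is active.
Required activator QilP is absent, so *temR* is not transcribed.
So TemR is not produced.
No activator is available at the *kosX* promoter, so *kosX* is not transcribed.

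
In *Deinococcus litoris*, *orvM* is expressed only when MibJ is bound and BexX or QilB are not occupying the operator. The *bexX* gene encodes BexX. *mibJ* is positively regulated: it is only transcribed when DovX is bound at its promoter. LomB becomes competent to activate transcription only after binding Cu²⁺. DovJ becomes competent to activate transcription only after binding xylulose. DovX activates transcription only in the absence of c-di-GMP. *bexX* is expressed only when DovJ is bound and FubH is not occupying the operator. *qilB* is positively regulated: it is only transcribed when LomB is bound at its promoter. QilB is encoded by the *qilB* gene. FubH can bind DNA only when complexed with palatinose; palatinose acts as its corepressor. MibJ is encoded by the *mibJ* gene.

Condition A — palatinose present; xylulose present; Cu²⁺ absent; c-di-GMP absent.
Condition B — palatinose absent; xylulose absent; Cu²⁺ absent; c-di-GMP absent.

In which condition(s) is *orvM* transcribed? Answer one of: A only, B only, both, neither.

Condition A:
Palatinose is present, so FubH is active.
Xylulose is present, so DovJ is active.
With repressor FubH bound, *bexX* is not transcribed.
So BexX is not produced.
Cu²⁺ is absent, so LomB is inactive.
Required activator LomB is absent, so *qilB* is not transcribed.
So QilB is not produced.
c-di-GMP is absent, so DovX is active.
No repressor is bound and DovX is active, so *mibJ* is transcribed.
So MibJ is produced and active.
No repressor is bound and MibJ is active, so *orvM* is transcribed.
→ *orvM* is ON in A.
Condition B:
Palatinose is absent, so FubH is inactive.
Xylulose is absent, so DovJ is inactive.
Required activator DovJ is absent, so *bexX* is not transcribed.
So BexX is not produced.
Cu²⁺ is absent, so LomB is inactive.
Required activator LomB is absent, so *qilB* is not transcribed.
So QilB is not produced.
c-di-GMP is absent, so DovX is active.
No repressor is bound and DovX is active, so *mibJ* is transcribed.
So MibJ is produced and active.
No repressor is bound and MibJ is active, so *orvM* is transcribed.
→ *orvM* is ON in B.

both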